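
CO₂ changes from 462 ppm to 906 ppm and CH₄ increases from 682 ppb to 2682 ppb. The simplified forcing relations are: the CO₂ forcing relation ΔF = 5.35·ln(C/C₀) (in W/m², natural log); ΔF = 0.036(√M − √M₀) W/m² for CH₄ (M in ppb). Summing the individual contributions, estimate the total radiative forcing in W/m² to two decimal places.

ΔF = 4.53 W/m²

CO₂: 5.35 × ln(906/462) = 5.35 × ln(1.96104) = 5.35 × 0.67347 = 3.6031 W/m².
CH₄: 0.036 × (√2682 − √682) = 0.036 × (51.7880 − 26.1151) = 0.036 × 25.6729 = 0.9242 W/m².
Total ΔF = 3.6031 + 0.9242 = 4.5273 W/m².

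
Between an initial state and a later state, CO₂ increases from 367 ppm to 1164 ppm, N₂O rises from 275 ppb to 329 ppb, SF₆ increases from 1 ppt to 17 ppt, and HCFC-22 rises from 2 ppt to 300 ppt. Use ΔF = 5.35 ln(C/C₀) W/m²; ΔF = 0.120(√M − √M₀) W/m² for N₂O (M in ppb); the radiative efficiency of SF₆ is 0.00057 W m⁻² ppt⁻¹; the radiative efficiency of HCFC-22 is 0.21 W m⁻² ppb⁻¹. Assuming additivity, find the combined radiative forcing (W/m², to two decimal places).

ΔF = 6.43 W/m²

CO₂: 5.35 × ln(1164/367) = 5.35 × ln(3.17166) = 5.35 × 1.15426 = 6.1753 W/m².
N₂O: 0.120 × (√329 − √275) = 0.120 × (18.1384 − 16.5831) = 0.120 × 1.5553 = 0.1866 W/m².
SF₆: ΔF = 0.00057 × (17 − 1) = 0.00057 × 16 = 0.0091 W/m².
HCFC-22: Δ = 300 − 2 = 298 ppt = 0.298 ppb; ΔF = 0.21 × 0.298 = 0.0626 W/m².
Total ΔF = 6.1753 + 0.1866 + 0.0091 + 0.0626 = 6.4336 W/m².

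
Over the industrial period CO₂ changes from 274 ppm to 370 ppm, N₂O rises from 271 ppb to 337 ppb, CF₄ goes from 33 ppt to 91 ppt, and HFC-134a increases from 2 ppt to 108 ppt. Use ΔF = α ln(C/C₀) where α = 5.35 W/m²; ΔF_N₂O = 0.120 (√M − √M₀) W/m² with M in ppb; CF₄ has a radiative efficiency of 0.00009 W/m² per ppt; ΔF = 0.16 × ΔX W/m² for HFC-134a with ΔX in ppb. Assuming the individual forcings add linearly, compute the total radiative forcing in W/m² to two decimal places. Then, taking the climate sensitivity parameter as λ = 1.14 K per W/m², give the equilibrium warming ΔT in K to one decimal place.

ΔF = 1.86 W/m²; ΔT = 2.1 K

CO₂: 5.35 × ln(370/274) = 5.35 × ln(1.35036) = 5.35 × 0.30037 = 1.6070 W/m².
N₂O: 0.120 × (√337 − √271) = 0.120 × (18.3576 − 16.4621) = 0.120 × 1.8955 = 0.2275 W/m².
CF₄: ΔF = 0.00009 × (91 − 33) = 0.00009 × 58 = 0.0052 W/m².
HFC-134a: Δ = 108 − 2 = 106 ppt = 0.106 ppb; ΔF = 0.16 × 0.106 = 0.0170 W/m².
Total ΔF = 1.6070 + 0.2275 + 0.0052 + 0.0170 = 1.8567 W/m².
ΔT = λ ΔF = 1.14 × 1.86 = 2.1204 K.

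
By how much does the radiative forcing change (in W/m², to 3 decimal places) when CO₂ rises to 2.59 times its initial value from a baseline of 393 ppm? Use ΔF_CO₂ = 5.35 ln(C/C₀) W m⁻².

ΔF = 5.35 × ln(2.59) = 5.35 × 0.95166 = 5.0914 W/m².

ΔF = 5.091 W/m²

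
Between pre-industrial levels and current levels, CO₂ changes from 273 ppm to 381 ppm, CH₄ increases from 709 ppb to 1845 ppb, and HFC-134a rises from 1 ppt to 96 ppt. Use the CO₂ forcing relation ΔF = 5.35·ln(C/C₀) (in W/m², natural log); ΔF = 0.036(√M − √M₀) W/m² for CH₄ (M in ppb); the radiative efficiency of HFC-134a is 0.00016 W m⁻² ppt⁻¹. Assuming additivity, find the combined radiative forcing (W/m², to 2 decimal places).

ΔF = 2.39 W/m²

CO₂: 5.35 × ln(381/273) = 5.35 × ln(1.39560) = 5.35 × 0.33332 = 1.7833 W/m².
CH₄: 0.036 × (√1845 − √709) = 0.036 × (42.9535 − 26.6271) = 0.036 × 16.3264 = 0.5878 W/m².
HFC-134a: ΔF = 0.00016 × (96 − 1) = 0.00016 × 95 = 0.0152 W/m².
Total ΔF = 1.7833 + 0.5878 + 0.0152 = 2.3863 W/m².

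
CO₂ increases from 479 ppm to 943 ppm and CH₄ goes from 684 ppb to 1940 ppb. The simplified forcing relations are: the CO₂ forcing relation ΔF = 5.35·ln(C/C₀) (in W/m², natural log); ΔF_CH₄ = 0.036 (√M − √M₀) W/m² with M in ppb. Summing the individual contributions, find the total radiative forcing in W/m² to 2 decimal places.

CO₂: 5.35 × ln(943/479) = 5.35 × ln(1.96868) = 5.35 × 0.67736 = 3.6239 W/m².
CH₄: 0.036 × (√1940 − √684) = 0.036 × (44.0454 − 26.1534) = 0.036 × 17.8920 = 0.6441 W/m².
Total ΔF = 3.6239 + 0.6441 = 4.2680 W/m².

ΔF = 4.27 W/m²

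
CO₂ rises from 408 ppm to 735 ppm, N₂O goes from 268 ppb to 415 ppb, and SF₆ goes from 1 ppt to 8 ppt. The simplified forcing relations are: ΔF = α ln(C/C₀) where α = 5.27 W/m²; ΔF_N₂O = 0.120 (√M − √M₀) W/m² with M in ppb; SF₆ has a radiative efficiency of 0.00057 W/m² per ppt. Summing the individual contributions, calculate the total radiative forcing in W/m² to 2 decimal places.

CO₂: 5.27 × ln(735/408) = 5.27 × ln(1.80147) = 5.27 × 0.58860 = 3.1019 W/m².
N₂O: 0.120 × (√415 − √268) = 0.120 × (20.3715 − 16.3707) = 0.120 × 4.0008 = 0.4801 W/m².
SF₆: ΔF = 0.00057 × (8 − 1) = 0.00057 × 7 = 0.0040 W/m².
Total ΔF = 3.1019 + 0.4801 + 0.0040 = 3.5860 W/m².

ΔF = 3.59 W/m²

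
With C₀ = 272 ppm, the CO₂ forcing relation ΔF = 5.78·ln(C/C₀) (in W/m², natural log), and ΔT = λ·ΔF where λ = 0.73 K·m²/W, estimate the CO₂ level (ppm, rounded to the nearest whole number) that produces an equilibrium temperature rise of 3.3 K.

Required forcing: ΔF = ΔT/λ = 3.3/0.73 = 4.5205 W/m².
Then ln(C/272) = ΔF/5.78 = 4.5205/5.78 = 0.78209.
So C = 272 × e^0.78209 = 272 × 2.18604 = 594.60 ppm.

C ≈ 595 ppm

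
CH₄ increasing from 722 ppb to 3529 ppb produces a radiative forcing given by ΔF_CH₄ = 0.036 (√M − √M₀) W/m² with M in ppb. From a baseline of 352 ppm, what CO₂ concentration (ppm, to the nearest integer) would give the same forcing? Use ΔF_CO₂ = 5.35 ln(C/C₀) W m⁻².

C ≈ 438 ppm

CH₄ forcing: 0.036 × (√3529 − √722) = 0.036 × (59.4054 − 26.8701) = 0.036 × 32.5353 = 1.17127 W/m².
Set 5.35 ln(C/352) = 1.17127: ln(C/352) = 1.17127/5.35 = 0.21893, so C = 352 × e^0.21893 = 352 × 1.24474 = 438.15 ppm.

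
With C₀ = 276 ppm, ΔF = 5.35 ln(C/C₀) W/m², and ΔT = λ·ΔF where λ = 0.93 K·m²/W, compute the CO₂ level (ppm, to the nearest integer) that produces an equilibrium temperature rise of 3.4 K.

C ≈ 547 ppm

Required forcing: ΔF = ΔT/λ = 3.4/0.93 = 3.6559 W/m².
Then ln(C/276) = ΔF/5.35 = 3.6559/5.35 = 0.68335.
So C = 276 × e^0.68335 = 276 × 1.98050 = 546.62 ppm.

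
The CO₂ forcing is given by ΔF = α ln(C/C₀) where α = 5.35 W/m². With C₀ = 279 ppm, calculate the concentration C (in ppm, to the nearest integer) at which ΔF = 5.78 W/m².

C ≈ 822 ppm

Set 5.35 ln(C/279) = 5.78, so ln(C/279) = 5.78/5.35 = 1.08037.
Then C/279 = e^1.08037 = 2.94577, giving C = 279 × 2.94577 = 821.87 ppm.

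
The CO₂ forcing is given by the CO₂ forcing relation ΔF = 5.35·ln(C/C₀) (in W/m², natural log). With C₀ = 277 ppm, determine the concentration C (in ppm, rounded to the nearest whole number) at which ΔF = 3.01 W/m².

Set 5.35 ln(C/277) = 3.01, so ln(C/277) = 3.01/5.35 = 0.56262.
Then C/277 = e^0.56262 = 1.75527, giving C = 277 × 1.75527 = 486.21 ppm.

C ≈ 486 ppm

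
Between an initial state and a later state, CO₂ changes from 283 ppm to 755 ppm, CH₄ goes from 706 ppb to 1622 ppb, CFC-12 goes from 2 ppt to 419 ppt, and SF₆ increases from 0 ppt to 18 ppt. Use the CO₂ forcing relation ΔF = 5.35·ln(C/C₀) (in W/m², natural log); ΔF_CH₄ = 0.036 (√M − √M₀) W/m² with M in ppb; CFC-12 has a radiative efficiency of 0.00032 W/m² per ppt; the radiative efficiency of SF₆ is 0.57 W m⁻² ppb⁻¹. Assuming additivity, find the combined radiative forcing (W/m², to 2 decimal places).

CO₂: 5.35 × ln(755/283) = 5.35 × ln(2.66784) = 5.35 × 0.98127 = 5.2498 W/m².
CH₄: 0.036 × (√1622 − √706) = 0.036 × (40.2741 − 26.5707) = 0.036 × 13.7034 = 0.4933 W/m².
CFC-12: ΔF = 0.00032 × (419 − 2) = 0.00032 × 417 = 0.1334 W/m².
SF₆: Δ = 18 − 0 = 18 ppt = 0.018 ppb; ΔF = 0.57 × 0.018 = 0.0103 W/m².
Total ΔF = 5.2498 + 0.4933 + 0.1334 + 0.0103 = 5.8868 W/m².

ΔF = 5.89 W/m²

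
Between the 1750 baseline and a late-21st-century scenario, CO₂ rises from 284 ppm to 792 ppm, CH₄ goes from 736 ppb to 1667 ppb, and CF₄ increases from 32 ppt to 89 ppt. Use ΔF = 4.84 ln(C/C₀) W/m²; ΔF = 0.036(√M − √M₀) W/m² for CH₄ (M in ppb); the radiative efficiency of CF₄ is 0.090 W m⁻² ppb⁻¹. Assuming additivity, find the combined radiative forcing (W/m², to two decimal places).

CO₂: 4.84 × ln(792/284) = 4.84 × ln(2.78873) = 4.84 × 1.02559 = 4.9639 W/m².
CH₄: 0.036 × (√1667 − √736) = 0.036 × (40.8289 − 27.1293) = 0.036 × 13.6996 = 0.4932 W/m².
CF₄: Δ = 89 − 32 = 57 ppt = 0.057 ppb; ΔF = 0.090 × 0.057 = 0.0051 W/m².
Total ΔF = 4.9639 + 0.4932 + 0.0051 = 5.4622 W/m².

ΔF = 5.46 W/m²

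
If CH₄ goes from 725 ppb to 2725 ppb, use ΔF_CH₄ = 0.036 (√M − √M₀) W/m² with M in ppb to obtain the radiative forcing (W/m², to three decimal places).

ΔF = 0.910 W/m²

CH₄: 0.036 × (√2725 − √725) = 0.036 × (52.2015 − 26.9258) = 0.036 × 25.2757 = 0.9099 W/m².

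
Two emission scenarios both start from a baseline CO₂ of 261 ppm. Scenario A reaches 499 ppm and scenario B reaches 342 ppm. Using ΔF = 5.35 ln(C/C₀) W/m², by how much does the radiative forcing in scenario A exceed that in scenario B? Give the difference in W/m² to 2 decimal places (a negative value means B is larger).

ΔF_A − ΔF_B = 2.02 W/m²

ΔF_A = 5.35 ln(499/261) = 5.35 × 0.64809 = 3.4673 W/m².
ΔF_B = 5.35 ln(342/261) = 5.35 × 0.27029 = 1.4461 W/m².
Difference: 3.4673 − 1.4461 = 2.0212 W/m².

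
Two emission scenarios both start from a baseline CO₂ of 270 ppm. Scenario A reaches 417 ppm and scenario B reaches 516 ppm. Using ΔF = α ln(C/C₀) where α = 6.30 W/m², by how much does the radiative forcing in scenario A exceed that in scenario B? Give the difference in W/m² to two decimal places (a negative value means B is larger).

ΔF_A = 6.30 ln(417/270) = 6.30 × 0.43466 = 2.7384 W/m².
ΔF_B = 6.30 ln(516/270) = 6.30 × 0.64768 = 4.0804 W/m².
Difference: 2.7384 − 4.0804 = -1.3420 W/m².

ΔF_A − ΔF_B = -1.34 W/m²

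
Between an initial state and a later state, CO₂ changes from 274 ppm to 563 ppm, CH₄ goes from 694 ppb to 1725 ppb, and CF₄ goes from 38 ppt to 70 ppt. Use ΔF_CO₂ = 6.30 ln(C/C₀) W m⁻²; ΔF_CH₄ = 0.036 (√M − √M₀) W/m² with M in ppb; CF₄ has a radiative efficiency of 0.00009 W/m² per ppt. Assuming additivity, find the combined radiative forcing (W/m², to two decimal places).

ΔF = 5.09 W/m²

CO₂: 6.30 × ln(563/274) = 6.30 × ln(2.05474) = 6.30 × 0.72015 = 4.5369 W/m².
CH₄: 0.036 × (√1725 − √694) = 0.036 × (41.5331 − 26.3439) = 0.036 × 15.1892 = 0.5468 W/m².
CF₄: ΔF = 0.00009 × (70 − 38) = 0.00009 × 32 = 0.0029 W/m².
Total ΔF = 4.5369 + 0.5468 + 0.0029 = 5.0866 W/m².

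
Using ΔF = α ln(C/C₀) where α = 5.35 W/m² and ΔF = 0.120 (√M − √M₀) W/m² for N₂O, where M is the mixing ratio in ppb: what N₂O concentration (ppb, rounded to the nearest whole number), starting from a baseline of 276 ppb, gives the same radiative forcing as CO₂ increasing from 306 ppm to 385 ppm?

M ≈ 721 ppb

CO₂ forcing: 5.35 × ln(385/306) = 5.35 × 0.229658 = 1.22867 W/m².
Set 0.120(√M − √276) = 1.22867: √M = 1.22867/0.120 + √276 = 10.2389 + 16.6132 = 26.8521.
M = (26.8521)² = 721.04 ppb.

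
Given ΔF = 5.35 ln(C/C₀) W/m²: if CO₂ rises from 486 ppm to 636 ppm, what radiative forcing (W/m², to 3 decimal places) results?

CO₂: 5.35 × ln(636/486) = 5.35 × ln(1.30864) = 5.35 × 0.26899 = 1.4391 W/m².

ΔF = 1.439 W/m²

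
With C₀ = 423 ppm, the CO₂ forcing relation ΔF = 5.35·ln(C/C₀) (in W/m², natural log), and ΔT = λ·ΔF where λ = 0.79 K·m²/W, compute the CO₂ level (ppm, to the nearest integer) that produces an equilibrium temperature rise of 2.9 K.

C ≈ 840 ppm

Required forcing: ΔF = ΔT/λ = 2.9/0.79 = 3.6709 W/m².
Then ln(C/423) = ΔF/5.35 = 3.6709/5.35 = 0.68615.
So C = 423 × e^0.68615 = 423 × 1.98605 = 840.10 ppm.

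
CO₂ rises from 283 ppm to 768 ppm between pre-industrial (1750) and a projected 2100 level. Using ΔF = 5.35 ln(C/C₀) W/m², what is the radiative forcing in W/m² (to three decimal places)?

ΔF = 5.341 W/m²

CO₂: 5.35 × ln(768/283) = 5.35 × ln(2.71378) = 5.35 × 0.99834 = 5.3411 W/m².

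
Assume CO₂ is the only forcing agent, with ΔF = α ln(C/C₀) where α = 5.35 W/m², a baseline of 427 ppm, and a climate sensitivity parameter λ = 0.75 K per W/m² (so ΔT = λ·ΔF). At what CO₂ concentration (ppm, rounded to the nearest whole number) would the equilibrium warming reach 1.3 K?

C ≈ 590 ppm

Required forcing: ΔF = ΔT/λ = 1.3/0.75 = 1.7333 W/m².
Then ln(C/427) = ΔF/5.35 = 1.7333/5.35 = 0.32398.
So C = 427 × e^0.32398 = 427 × 1.38262 = 590.38 ppm.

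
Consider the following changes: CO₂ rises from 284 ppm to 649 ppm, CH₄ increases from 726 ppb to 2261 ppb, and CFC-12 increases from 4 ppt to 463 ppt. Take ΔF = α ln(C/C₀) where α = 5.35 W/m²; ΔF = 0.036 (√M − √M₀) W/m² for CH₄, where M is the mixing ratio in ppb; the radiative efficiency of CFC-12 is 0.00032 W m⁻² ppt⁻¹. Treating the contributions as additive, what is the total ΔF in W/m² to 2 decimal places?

CO₂: 5.35 × ln(649/284) = 5.35 × ln(2.28521) = 5.35 × 0.82646 = 4.4216 W/m².
CH₄: 0.036 × (√2261 − √726) = 0.036 × (47.5500 − 26.9444) = 0.036 × 20.6056 = 0.7418 W/m².
CFC-12: ΔF = 0.00032 × (463 − 4) = 0.00032 × 459 = 0.1469 W/m².
Total ΔF = 4.4216 + 0.7418 + 0.1469 = 5.3103 W/m².

ΔF = 5.31 W/m²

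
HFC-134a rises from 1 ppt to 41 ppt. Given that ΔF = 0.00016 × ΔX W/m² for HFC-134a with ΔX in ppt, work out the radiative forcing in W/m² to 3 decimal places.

ΔF = 0.006 W/m²

HFC-134a: ΔF = 0.00016 × (41 − 1) = 0.00016 × 40 = 0.0064 W/m².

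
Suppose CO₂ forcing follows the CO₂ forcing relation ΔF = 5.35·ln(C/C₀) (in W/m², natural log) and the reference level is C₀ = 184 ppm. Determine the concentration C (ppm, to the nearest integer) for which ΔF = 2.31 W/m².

Set 5.35 ln(C/184) = 2.31, so ln(C/184) = 2.31/5.35 = 0.43178.
Then C/184 = e^0.43178 = 1.54000, giving C = 184 × 1.54000 = 283.36 ppm.

C ≈ 283 ppm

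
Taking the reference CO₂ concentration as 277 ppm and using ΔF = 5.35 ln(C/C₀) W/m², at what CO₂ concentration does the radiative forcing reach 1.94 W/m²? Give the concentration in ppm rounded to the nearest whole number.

Set 5.35 ln(C/277) = 1.94, so ln(C/277) = 1.94/5.35 = 0.36262.
Then C/277 = e^0.36262 = 1.43709, giving C = 277 × 1.43709 = 398.07 ppm.

C ≈ 398 ppm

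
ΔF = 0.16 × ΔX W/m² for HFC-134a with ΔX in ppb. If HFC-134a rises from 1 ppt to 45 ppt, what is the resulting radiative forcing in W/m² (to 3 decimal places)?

ΔF = 0.007 W/m²

HFC-134a: Δ = 45 − 1 = 44 ppt = 0.044 ppb; ΔF = 0.16 × 0.044 = 0.0070 W/m².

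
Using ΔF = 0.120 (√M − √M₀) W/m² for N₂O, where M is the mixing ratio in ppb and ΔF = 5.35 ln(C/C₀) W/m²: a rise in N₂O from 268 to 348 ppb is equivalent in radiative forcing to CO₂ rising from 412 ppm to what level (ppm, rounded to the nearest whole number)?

C ≈ 434 ppm

N₂O forcing: 0.120 × (√348 − √268) = 0.120 × (18.6548 − 16.3707) = 0.120 × 2.2841 = 0.27409 W/m².
Set 5.35 ln(C/412) = 0.27409: ln(C/412) = 0.27409/5.35 = 0.05123, so C = 412 × e^0.05123 = 412 × 1.05256 = 433.65 ppm.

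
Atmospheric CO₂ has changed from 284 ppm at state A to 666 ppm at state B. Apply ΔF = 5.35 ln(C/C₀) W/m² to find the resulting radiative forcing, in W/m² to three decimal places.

ΔF = 4.560 W/m²

CO₂: 5.35 × ln(666/284) = 5.35 × ln(2.34507) = 5.35 × 0.85232 = 4.5599 W/m².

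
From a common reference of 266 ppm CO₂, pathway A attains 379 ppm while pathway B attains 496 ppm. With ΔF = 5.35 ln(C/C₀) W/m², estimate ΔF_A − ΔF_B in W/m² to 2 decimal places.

ΔF_A − ΔF_B = -1.44 W/m²

ΔF_A = 5.35 ln(379/266) = 5.35 × 0.35404 = 1.8941 W/m².
ΔF_B = 5.35 ln(496/266) = 5.35 × 0.62308 = 3.3335 W/m².
Difference: 1.8941 − 3.3335 = -1.4394 W/m².
(Equivalently, ΔF_A − ΔF_B = 5.35 ln(379/496) = 5.35 × -0.26904 = -1.4394 W/m².)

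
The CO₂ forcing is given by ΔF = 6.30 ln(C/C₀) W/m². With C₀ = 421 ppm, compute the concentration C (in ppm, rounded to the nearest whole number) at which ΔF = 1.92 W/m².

C ≈ 571 ppm

Set 6.30 ln(C/421) = 1.92, so ln(C/421) = 1.92/6.30 = 0.30476.
Then C/421 = e^0.30476 = 1.35630, giving C = 421 × 1.35630 = 571.00 ppm.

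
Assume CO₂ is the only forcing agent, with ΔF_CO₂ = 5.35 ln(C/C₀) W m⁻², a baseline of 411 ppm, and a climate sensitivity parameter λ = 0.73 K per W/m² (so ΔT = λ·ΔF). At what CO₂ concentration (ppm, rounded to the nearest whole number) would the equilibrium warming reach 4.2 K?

Required forcing: ΔF = ΔT/λ = 4.2/0.73 = 5.7534 W/m².
Then ln(C/411) = ΔF/5.35 = 5.7534/5.35 = 1.07540.
So C = 411 × e^1.07540 = 411 × 2.93117 = 1204.71 ppm.

C ≈ 1205 ppm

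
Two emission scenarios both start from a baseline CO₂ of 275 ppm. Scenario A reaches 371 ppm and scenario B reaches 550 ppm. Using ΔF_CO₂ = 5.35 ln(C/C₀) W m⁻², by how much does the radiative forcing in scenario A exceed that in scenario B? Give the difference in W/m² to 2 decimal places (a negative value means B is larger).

ΔF_A = 5.35 ln(371/275) = 5.35 × 0.29943 = 1.6020 W/m².
ΔF_B = 5.35 ln(550/275) = 5.35 × 0.69315 = 3.7084 W/m².
Difference: 1.6020 − 3.7084 = -2.1064 W/m².
(Equivalently, ΔF_A − ΔF_B = 5.35 ln(371/550) = 5.35 × -0.39372 = -2.1064 W/m².)

ΔF_A − ΔF_B = -2.11 W/m²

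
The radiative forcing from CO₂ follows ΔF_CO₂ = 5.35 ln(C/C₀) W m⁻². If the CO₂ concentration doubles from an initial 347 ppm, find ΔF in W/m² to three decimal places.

ΔF = 5.35 × ln(2) = 5.35 × 0.69315 = 3.7084 W/m².

ΔF = 3.708 W/m²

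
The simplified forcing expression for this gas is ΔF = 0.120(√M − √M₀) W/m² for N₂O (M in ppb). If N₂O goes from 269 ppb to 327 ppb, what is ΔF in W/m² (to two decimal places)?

N₂O: 0.120 × (√327 − √269) = 0.120 × (18.0831 − 16.4012) = 0.120 × 1.6819 = 0.2018 W/m².

ΔF = 0.20 W/m²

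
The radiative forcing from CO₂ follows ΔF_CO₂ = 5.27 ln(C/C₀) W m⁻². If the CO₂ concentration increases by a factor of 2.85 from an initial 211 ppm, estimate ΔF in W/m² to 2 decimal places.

Because the forcing depends only on the ratio C/C₀, the initial concentration does not enter.
ΔF = 5.27 × ln(2.85) = 5.27 × 1.04732 = 5.5194 W/m².

ΔF = 5.52 W/m²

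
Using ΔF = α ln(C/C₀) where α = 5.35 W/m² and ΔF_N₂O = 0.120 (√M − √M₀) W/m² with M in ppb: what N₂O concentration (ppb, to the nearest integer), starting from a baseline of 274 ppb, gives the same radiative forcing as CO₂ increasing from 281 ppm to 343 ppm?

CO₂ forcing: 5.35 × ln(343/281) = 5.35 × 0.199376 = 1.06666 W/m².
Set 0.120(√M − √274) = 1.06666: √M = 1.06666/0.120 + √274 = 8.8888 + 16.5529 = 25.4417.
M = (25.4417)² = 647.28 ppb.

M ≈ 647 ppb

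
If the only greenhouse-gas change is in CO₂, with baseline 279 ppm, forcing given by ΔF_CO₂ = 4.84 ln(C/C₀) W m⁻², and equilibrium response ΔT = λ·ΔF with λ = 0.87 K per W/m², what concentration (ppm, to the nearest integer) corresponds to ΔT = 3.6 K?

Required forcing: ΔF = ΔT/λ = 3.6/0.87 = 4.1379 W/m².
Then ln(C/279) = ΔF/4.84 = 4.1379/4.84 = 0.85494.
So C = 279 × e^0.85494 = 279 × 2.35123 = 655.99 ppm.

C ≈ 656 ppm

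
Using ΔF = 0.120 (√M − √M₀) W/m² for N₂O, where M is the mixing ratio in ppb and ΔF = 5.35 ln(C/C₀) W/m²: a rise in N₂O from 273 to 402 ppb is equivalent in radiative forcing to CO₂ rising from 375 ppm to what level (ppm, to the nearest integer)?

C ≈ 406 ppm

N₂O forcing: 0.120 × (√402 − √273) = 0.120 × (20.0499 − 16.5227) = 0.120 × 3.5272 = 0.42326 W/m².
Set 5.35 ln(C/375) = 0.42326: ln(C/375) = 0.42326/5.35 = 0.07911, so C = 375 × e^0.07911 = 375 × 1.08232 = 405.87 ppm.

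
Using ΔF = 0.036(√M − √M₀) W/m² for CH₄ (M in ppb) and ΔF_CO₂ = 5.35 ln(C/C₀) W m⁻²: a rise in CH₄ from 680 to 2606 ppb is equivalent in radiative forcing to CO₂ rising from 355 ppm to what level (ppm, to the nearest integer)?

C ≈ 420 ppm

CH₄ forcing: 0.036 × (√2606 − √680) = 0.036 × (51.0490 − 26.0768) = 0.036 × 24.9722 = 0.89900 W/m².
Set 5.35 ln(C/355) = 0.89900: ln(C/355) = 0.89900/5.35 = 0.16804, so C = 355 × e^0.16804 = 355 × 1.18298 = 419.96 ppm.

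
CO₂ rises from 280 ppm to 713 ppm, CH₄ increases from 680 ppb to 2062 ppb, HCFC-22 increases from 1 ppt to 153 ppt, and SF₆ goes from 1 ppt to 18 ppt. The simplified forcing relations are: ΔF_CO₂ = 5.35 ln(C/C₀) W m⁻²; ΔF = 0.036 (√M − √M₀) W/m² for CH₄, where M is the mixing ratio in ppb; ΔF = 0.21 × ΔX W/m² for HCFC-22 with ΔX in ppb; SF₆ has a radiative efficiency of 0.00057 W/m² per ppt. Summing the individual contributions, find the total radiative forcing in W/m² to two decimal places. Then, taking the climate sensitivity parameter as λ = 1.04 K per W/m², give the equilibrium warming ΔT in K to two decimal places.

CO₂: 5.35 × ln(713/280) = 5.35 × ln(2.54643) = 5.35 × 0.93469 = 5.0006 W/m².
CH₄: 0.036 × (√2062 − √680) = 0.036 × (45.4093 − 26.0768) = 0.036 × 19.3325 = 0.6960 W/m².
HCFC-22: Δ = 153 − 1 = 152 ppt = 0.152 ppb; ΔF = 0.21 × 0.152 = 0.0319 W/m².
SF₆: ΔF = 0.00057 × (18 − 1) = 0.00057 × 17 = 0.0097 W/m².
Total ΔF = 5.0006 + 0.6960 + 0.0319 + 0.0097 = 5.7382 W/m².
ΔT = λ ΔF = 1.04 × 5.74 = 5.9696 K.

ΔF = 5.74 W/m²; ΔT = 5.97 K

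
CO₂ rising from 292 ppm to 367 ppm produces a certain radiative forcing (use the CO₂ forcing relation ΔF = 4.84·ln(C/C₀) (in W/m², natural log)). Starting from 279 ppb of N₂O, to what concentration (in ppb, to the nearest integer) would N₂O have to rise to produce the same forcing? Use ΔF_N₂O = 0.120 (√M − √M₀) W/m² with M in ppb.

CO₂ forcing: 4.84 × ln(367/292) = 4.84 × 0.228608 = 1.10646 W/m².
Set 0.120(√M − √279) = 1.10646: √M = 1.10646/0.120 + √279 = 9.2205 + 16.7033 = 25.9238.
M = (25.9238)² = 672.04 ppb.

M ≈ 672 ppb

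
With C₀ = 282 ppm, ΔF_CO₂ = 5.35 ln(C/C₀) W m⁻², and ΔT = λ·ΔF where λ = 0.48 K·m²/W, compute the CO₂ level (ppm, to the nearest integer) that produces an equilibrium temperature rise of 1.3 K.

C ≈ 468 ppm

Required forcing: ΔF = ΔT/λ = 1.3/0.48 = 2.7083 W/m².
Then ln(C/282) = ΔF/5.35 = 2.7083/5.35 = 0.50622.
So C = 282 × e^0.50622 = 282 × 1.65901 = 467.84 ppm.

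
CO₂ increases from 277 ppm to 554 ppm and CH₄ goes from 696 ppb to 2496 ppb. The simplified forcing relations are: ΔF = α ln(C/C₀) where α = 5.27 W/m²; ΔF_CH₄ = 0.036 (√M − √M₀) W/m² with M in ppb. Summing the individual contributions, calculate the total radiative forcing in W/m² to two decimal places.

ΔF = 4.50 W/m²

CO₂: 5.27 × ln(554/277) = 5.27 × ln(2.00000) = 5.27 × 0.69315 = 3.6529 W/m².
CH₄: 0.036 × (√2496 − √696) = 0.036 × (49.9600 − 26.3818) = 0.036 × 23.5782 = 0.8488 W/m².
Total ΔF = 3.6529 + 0.8488 = 4.5017 W/m².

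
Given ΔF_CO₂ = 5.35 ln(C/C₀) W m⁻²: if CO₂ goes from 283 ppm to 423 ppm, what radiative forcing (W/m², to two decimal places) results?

CO₂: 5.35 × ln(423/283) = 5.35 × ln(1.49470) = 5.35 × 0.40193 = 2.1503 W/m².

ΔF = 2.15 W/m²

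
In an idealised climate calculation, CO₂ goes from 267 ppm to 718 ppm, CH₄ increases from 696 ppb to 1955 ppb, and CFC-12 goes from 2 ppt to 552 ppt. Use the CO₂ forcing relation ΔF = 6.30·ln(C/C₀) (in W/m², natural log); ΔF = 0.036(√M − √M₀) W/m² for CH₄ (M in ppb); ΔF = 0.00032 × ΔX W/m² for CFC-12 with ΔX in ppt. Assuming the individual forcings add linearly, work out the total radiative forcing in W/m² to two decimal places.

ΔF = 7.05 W/m²

CO₂: 6.30 × ln(718/267) = 6.30 × ln(2.68914) = 6.30 × 0.98922 = 6.2321 W/m².
CH₄: 0.036 × (√1955 − √696) = 0.036 × (44.2154 − 26.3818) = 0.036 × 17.8336 = 0.6420 W/m².
CFC-12: ΔF = 0.00032 × (552 − 2) = 0.00032 × 550 = 0.1760 W/m².
Total ΔF = 6.2321 + 0.6420 + 0.1760 = 7.0501 W/m².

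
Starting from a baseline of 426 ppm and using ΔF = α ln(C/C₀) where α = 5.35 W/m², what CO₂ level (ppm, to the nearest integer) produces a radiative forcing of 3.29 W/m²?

Set 5.35 ln(C/426) = 3.29, so ln(C/426) = 3.29/5.35 = 0.61495.
Then C/426 = e^0.61495 = 1.84956, giving C = 426 × 1.84956 = 787.91 ppm.

C ≈ 788 ppm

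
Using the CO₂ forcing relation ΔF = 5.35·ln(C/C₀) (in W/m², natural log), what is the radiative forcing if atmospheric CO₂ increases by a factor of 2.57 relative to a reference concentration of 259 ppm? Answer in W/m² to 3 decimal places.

Because the forcing depends only on the ratio C/C₀, the initial concentration does not enter.
ΔF = 5.35 × ln(2.57) = 5.35 × 0.94391 = 5.0499 W/m².

ΔF = 5.050 W/m²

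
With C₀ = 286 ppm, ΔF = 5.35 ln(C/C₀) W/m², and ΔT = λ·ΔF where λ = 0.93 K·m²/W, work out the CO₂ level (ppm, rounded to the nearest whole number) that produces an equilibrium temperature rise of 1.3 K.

C ≈ 371 ppm

Required forcing: ΔF = ΔT/λ = 1.3/0.93 = 1.3978 W/m².
Then ln(C/286) = ΔF/5.35 = 1.3978/5.35 = 0.26127.
So C = 286 × e^0.26127 = 286 × 1.29858 = 371.39 ppm.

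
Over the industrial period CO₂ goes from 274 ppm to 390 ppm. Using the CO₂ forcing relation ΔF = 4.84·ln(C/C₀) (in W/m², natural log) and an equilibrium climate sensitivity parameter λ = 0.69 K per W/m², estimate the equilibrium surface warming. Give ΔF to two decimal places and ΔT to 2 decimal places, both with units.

CO₂: 4.84 × ln(390/274) = 4.84 × ln(1.42336) = 4.84 × 0.35302 = 1.7086 W/m².
ΔT = λ ΔF = 0.69 × 1.71 = 1.1799 K.

ΔF = 1.71 W/m²; ΔT = 1.18 K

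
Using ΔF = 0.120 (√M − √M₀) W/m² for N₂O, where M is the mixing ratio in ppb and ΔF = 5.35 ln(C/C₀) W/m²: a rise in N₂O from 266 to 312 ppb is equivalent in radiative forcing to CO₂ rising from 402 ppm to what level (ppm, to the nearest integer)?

N₂O forcing: 0.120 × (√312 − √266) = 0.120 × (17.6635 − 16.3095) = 0.120 × 1.3540 = 0.16248 W/m².
Set 5.35 ln(C/402) = 0.16248: ln(C/402) = 0.16248/5.35 = 0.03037, so C = 402 × e^0.03037 = 402 × 1.03084 = 414.40 ppm.

C ≈ 414 ppm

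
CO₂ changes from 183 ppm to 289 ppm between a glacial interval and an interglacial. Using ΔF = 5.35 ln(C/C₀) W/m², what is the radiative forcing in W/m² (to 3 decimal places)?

ΔF = 2.445 W/m²

CO₂: 5.35 × ln(289/183) = 5.35 × ln(1.57923) = 5.35 × 0.45694 = 2.4446 W/m².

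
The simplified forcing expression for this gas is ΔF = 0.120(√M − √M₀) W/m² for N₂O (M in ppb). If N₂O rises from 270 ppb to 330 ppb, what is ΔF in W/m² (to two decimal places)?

ΔF = 0.21 W/m²

N₂O: 0.120 × (√330 − √270) = 0.120 × (18.1659 − 16.4317) = 0.120 × 1.7342 = 0.2081 W/m².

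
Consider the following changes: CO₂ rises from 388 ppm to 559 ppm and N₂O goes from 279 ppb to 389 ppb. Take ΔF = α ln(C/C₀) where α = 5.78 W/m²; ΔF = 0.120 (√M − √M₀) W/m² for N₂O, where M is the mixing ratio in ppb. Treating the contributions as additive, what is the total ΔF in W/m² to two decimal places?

CO₂: 5.78 × ln(559/388) = 5.78 × ln(1.44072) = 5.78 × 0.36514 = 2.1105 W/m².
N₂O: 0.120 × (√389 − √279) = 0.120 × (19.7231 − 16.7033) = 0.120 × 3.0198 = 0.3624 W/m².
Total ΔF = 2.1105 + 0.3624 = 2.4729 W/m².

ΔF = 2.47 W/m²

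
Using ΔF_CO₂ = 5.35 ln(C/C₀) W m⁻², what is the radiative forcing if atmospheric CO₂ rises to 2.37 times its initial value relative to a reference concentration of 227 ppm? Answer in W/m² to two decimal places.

ΔF = 4.62 W/m²

ΔF = 5.35 × ln(2.37) = 5.35 × 0.86289 = 4.6165 W/m².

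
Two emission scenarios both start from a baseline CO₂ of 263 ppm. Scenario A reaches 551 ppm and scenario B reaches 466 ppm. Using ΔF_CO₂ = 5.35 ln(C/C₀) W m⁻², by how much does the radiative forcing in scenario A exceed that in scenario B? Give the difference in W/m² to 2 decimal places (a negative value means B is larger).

ΔF_A − ΔF_B = 0.90 W/m²

ΔF_A = 5.35 ln(551/263) = 5.35 × 0.73958 = 3.9568 W/m².
ΔF_B = 5.35 ln(466/263) = 5.35 × 0.57203 = 3.0604 W/m².
Difference: 3.9568 − 3.0604 = 0.8964 W/m².
(Equivalently, ΔF_A − ΔF_B = 5.35 ln(551/466) = 5.35 × 0.16755 = 0.8964 W/m².)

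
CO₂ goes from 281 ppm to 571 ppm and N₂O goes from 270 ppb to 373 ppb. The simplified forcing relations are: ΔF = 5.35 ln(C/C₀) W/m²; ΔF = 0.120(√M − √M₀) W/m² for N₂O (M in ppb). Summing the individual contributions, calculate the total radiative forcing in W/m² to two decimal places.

ΔF = 4.14 W/m²

CO₂: 5.35 × ln(571/281) = 5.35 × ln(2.03203) = 5.35 × 0.70904 = 3.7934 W/m².
N₂O: 0.120 × (√373 − √270) = 0.120 × (19.3132 − 16.4317) = 0.120 × 2.8815 = 0.3458 W/m².
Total ΔF = 3.7934 + 0.3458 = 4.1392 W/m².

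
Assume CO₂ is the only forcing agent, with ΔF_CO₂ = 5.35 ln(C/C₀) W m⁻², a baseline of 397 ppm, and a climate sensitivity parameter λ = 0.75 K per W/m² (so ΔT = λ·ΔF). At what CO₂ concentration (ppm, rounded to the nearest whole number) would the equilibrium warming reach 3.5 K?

Required forcing: ΔF = ΔT/λ = 3.5/0.75 = 4.6667 W/m².
Then ln(C/397) = ΔF/5.35 = 4.6667/5.35 = 0.87228.
So C = 397 × e^0.87228 = 397 × 2.39236 = 949.77 ppm.

C ≈ 950 ppm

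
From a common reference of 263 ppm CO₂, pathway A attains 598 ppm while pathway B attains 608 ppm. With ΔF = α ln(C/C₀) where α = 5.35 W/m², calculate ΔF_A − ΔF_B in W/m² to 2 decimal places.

ΔF_A − ΔF_B = -0.09 W/m²

ΔF_A = 5.35 ln(598/263) = 5.35 × 0.82144 = 4.3947 W/m².
ΔF_B = 5.35 ln(608/263) = 5.35 × 0.83802 = 4.4834 W/m².
Difference: 4.3947 − 4.4834 = -0.0887 W/m².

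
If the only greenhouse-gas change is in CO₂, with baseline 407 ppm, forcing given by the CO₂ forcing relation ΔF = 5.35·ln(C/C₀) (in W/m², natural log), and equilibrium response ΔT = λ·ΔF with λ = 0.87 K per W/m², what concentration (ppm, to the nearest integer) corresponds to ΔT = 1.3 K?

C ≈ 538 ppm

Required forcing: ΔF = ΔT/λ = 1.3/0.87 = 1.4943 W/m².
Then ln(C/407) = ΔF/5.35 = 1.4943/5.35 = 0.27931.
So C = 407 × e^0.27931 = 407 × 1.32222 = 538.14 ppm.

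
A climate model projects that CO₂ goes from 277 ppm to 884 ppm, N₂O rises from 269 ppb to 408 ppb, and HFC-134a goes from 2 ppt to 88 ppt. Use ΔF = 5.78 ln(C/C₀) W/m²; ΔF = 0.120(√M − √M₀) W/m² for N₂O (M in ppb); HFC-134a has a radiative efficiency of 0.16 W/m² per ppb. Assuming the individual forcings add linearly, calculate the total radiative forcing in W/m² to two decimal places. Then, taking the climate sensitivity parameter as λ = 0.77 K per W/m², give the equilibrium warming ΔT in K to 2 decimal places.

CO₂: 5.78 × ln(884/277) = 5.78 × ln(3.19134) = 5.78 × 1.16044 = 6.7073 W/m².
N₂O: 0.120 × (√408 − √269) = 0.120 × (20.1990 − 16.4012) = 0.120 × 3.7978 = 0.4557 W/m².
HFC-134a: Δ = 88 − 2 = 86 ppt = 0.086 ppb; ΔF = 0.16 × 0.086 = 0.0138 W/m².
Total ΔF = 6.7073 + 0.4557 + 0.0138 = 7.1768 W/m².
ΔT = λ ΔF = 0.77 × 7.18 = 5.5286 K.

ΔF = 7.18 W/m²; ΔT = 5.53 K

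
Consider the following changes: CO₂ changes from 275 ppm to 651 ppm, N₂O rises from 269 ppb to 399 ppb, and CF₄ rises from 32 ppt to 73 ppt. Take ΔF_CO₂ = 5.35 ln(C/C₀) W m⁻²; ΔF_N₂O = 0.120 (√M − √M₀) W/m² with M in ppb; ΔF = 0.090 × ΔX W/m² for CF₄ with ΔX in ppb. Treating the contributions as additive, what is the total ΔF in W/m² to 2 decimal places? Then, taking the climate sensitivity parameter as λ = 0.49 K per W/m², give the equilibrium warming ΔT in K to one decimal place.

CO₂: 5.35 × ln(651/275) = 5.35 × ln(2.36727) = 5.35 × 0.86174 = 4.6103 W/m².
N₂O: 0.120 × (√399 − √269) = 0.120 × (19.9750 − 16.4012) = 0.120 × 3.5738 = 0.4289 W/m².
CF₄: Δ = 73 − 32 = 41 ppt = 0.041 ppb; ΔF = 0.090 × 0.041 = 0.0037 W/m².
Total ΔF = 4.6103 + 0.4289 + 0.0037 = 5.0429 W/m².
ΔT = λ ΔF = 0.49 × 5.04 = 2.4696 K.

ΔF = 5.04 W/m²; ΔT = 2.5 K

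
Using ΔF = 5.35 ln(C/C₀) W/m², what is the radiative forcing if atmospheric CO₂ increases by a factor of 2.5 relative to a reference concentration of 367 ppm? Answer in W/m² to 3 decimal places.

ΔF = 5.35 × ln(2.5) = 5.35 × 0.91629 = 4.9022 W/m².

ΔF = 4.902 W/m²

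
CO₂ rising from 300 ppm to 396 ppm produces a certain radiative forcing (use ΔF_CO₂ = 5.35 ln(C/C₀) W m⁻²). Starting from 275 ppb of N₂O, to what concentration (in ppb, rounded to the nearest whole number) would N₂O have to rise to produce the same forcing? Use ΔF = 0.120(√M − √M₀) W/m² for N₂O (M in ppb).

M ≈ 839 ppb

CO₂ forcing: 5.35 × ln(396/300) = 5.35 × 0.277632 = 1.48533 W/m².
Set 0.120(√M − √275) = 1.48533: √M = 1.48533/0.120 + √275 = 12.3778 + 16.5831 = 28.9609.
M = (28.9609)² = 838.73 ppb.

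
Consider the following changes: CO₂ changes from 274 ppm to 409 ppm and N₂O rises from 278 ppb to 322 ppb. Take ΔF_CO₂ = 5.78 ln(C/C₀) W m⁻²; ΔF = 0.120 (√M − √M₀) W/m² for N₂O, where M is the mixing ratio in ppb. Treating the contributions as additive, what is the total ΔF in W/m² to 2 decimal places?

CO₂: 5.78 × ln(409/274) = 5.78 × ln(1.49270) = 5.78 × 0.40059 = 2.3154 W/m².
N₂O: 0.120 × (√322 − √278) = 0.120 × (17.9444 − 16.6733) = 0.120 × 1.2711 = 0.1525 W/m².
Total ΔF = 2.3154 + 0.1525 = 2.4679 W/m².

ΔF = 2.47 W/m²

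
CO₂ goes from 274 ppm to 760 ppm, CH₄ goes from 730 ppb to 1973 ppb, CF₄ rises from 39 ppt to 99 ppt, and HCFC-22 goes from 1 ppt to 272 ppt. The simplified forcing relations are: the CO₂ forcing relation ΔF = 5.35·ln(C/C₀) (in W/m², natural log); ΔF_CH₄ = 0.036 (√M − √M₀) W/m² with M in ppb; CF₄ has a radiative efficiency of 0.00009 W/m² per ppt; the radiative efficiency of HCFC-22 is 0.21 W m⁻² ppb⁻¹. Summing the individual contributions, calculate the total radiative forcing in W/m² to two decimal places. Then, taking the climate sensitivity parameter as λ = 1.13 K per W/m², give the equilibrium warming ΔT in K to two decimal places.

CO₂: 5.35 × ln(760/274) = 5.35 × ln(2.77372) = 5.35 × 1.02019 = 5.4580 W/m².
CH₄: 0.036 × (√1973 − √730) = 0.036 × (44.4185 − 27.0185) = 0.036 × 17.4000 = 0.6264 W/m².
CF₄: ΔF = 0.00009 × (99 − 39) = 0.00009 × 60 = 0.0054 W/m².
HCFC-22: Δ = 272 − 1 = 271 ppt = 0.271 ppb; ΔF = 0.21 × 0.271 = 0.0569 W/m².
Total ΔF = 5.4580 + 0.6264 + 0.0054 + 0.0569 = 6.1467 W/m².
ΔT = λ ΔF = 1.13 × 6.15 = 6.9495 K.

ΔF = 6.15 W/m²; ΔT = 6.95 K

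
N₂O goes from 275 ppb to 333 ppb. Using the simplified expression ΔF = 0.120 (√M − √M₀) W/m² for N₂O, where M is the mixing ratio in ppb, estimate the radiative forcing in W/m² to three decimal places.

N₂O: 0.120 × (√333 − √275) = 0.120 × (18.2483 − 16.5831) = 0.120 × 1.6652 = 0.1998 W/m².

ΔF = 0.200 W/m²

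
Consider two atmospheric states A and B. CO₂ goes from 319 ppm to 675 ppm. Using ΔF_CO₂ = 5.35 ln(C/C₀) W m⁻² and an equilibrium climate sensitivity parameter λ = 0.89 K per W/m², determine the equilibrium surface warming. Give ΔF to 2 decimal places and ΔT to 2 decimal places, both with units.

CO₂: 5.35 × ln(675/319) = 5.35 × ln(2.11599) = 5.35 × 0.74952 = 4.0099 W/m².
ΔT = λ ΔF = 0.89 × 4.01 = 3.5689 K.

ΔF = 4.01 W/m²; ΔT = 3.57 K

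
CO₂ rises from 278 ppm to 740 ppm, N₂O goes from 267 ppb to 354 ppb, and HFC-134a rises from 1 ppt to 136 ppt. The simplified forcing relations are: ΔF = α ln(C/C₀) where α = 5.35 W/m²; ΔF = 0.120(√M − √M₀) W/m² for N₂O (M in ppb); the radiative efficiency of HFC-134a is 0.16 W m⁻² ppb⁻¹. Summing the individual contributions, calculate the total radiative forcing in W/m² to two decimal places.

CO₂: 5.35 × ln(740/278) = 5.35 × ln(2.66187) = 5.35 × 0.97903 = 5.2378 W/m².
N₂O: 0.120 × (√354 − √267) = 0.120 × (18.8149 − 16.3401) = 0.120 × 2.4748 = 0.2970 W/m².
HFC-134a: Δ = 136 − 1 = 135 ppt = 0.135 ppb; ΔF = 0.16 × 0.135 = 0.0216 W/m².
Total ΔF = 5.2378 + 0.2970 + 0.0216 = 5.5564 W/m².

ΔF = 5.56 W/m²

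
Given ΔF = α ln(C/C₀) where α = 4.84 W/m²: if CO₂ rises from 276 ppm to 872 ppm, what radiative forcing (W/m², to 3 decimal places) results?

ΔF = 5.568 W/m²

CO₂: 4.84 × ln(872/276) = 4.84 × ln(3.15942) = 4.84 × 1.15039 = 5.5679 W/m².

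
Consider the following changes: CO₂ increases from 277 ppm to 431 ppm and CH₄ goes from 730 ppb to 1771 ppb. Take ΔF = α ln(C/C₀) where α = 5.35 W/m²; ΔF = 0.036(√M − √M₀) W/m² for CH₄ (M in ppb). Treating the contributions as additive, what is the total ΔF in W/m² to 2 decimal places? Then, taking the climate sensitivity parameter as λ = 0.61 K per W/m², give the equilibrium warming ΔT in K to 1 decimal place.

CO₂: 5.35 × ln(431/277) = 5.35 × ln(1.55596) = 5.35 × 0.44209 = 2.3652 W/m².
CH₄: 0.036 × (√1771 − √730) = 0.036 × (42.0833 − 27.0185) = 0.036 × 15.0648 = 0.5423 W/m².
Total ΔF = 2.3652 + 0.5423 = 2.9075 W/m².
ΔT = λ ΔF = 0.61 × 2.91 = 1.7751 K.

ΔF = 2.91 W/m²; ΔT = 1.8 K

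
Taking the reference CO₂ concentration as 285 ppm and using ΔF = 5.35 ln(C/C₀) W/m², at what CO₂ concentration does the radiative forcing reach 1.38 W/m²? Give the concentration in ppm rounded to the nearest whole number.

C ≈ 369 ppm

Set 5.35 ln(C/285) = 1.38, so ln(C/285) = 1.38/5.35 = 0.25794.
Then C/285 = e^0.25794 = 1.29426, giving C = 285 × 1.29426 = 368.86 ppm.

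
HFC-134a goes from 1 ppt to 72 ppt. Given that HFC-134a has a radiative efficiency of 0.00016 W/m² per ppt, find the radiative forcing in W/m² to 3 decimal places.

ΔF = 0.011 W/m²

HFC-134a: ΔF = 0.00016 × (72 − 1) = 0.00016 × 71 = 0.0114 W/m².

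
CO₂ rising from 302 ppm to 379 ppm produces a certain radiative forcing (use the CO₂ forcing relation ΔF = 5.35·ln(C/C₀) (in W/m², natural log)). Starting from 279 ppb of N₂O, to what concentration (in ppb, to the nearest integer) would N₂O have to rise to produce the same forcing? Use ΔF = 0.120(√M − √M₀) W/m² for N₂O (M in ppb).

CO₂ forcing: 5.35 × ln(379/302) = 5.35 × 0.227109 = 1.21503 W/m².
Set 0.120(√M − √279) = 1.21503: √M = 1.21503/0.120 + √279 = 10.1253 + 16.7033 = 26.8286.
M = (26.8286)² = 719.77 ppb.

M ≈ 720 ppb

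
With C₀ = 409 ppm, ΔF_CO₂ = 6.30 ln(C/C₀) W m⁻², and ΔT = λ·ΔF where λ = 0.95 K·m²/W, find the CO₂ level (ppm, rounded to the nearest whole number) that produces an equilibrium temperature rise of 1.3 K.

C ≈ 508 ppm

Required forcing: ΔF = ΔT/λ = 1.3/0.95 = 1.3684 W/m².
Then ln(C/409) = ΔF/6.30 = 1.3684/6.30 = 0.21721.
So C = 409 × e^0.21721 = 409 × 1.24261 = 508.23 ppm.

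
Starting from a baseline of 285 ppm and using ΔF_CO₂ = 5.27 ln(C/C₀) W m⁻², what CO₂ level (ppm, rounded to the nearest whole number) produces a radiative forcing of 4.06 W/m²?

C ≈ 616 ppm

Set 5.27 ln(C/285) = 4.06, so ln(C/285) = 4.06/5.27 = 0.77040.
Then C/285 = e^0.77040 = 2.16063, giving C = 285 × 2.16063 = 615.78 ppm.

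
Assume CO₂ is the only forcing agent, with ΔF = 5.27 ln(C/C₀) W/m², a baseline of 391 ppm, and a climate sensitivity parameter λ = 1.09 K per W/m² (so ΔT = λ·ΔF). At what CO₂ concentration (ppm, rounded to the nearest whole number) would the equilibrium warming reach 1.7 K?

Required forcing: ΔF = ΔT/λ = 1.7/1.09 = 1.5596 W/m².
Then ln(C/391) = ΔF/5.27 = 1.5596/5.27 = 0.29594.
So C = 391 × e^0.29594 = 391 × 1.34439 = 525.66 ppm.

C ≈ 526 ppm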